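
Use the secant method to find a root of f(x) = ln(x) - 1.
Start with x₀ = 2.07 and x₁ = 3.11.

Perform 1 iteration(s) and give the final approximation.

f(x) = ln(x) - 1
x₀ = 2.07, x₁ = 3.11

Secant formula: x_{n+1} = x_n - f(x_n)(x_n - x_{n-1})/(f(x_n) - f(x_{n-1}))

Iteration 1:
  f(2.070000) = -0.272451
  f(3.110000) = 0.134623
  x_2 = 3.110000 - 0.134623×(3.110000 - 2.070000)/(0.134623 - (-0.272451))
       = 2.766064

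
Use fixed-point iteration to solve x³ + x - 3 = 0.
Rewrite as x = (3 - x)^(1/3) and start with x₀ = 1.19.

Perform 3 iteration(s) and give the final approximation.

Equation: x³ + x - 3 = 0
Fixed-point form: x = (3 - x)^(1/3)
x₀ = 1.19

x_1 = g(1.190000) = 1.218689
x_2 = g(1.218689) = 1.212216
x_3 = g(1.212216) = 1.213682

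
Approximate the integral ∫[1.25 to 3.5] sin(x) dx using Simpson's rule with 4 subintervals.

f(x) = sin(x)
a = 1.25, b = 3.5, n = 4
h = (b - a)/n = 0.562500

Simpson's rule: (h/3)[f(x₀) + 4f(x₁) + 2f(x₂) + ... + f(xₙ)]

x_0 = 1.2500, f(x_0) = 0.948985, coefficient = 1
x_1 = 1.8125, f(x_1) = 0.970932, coefficient = 4
x_2 = 2.3750, f(x_2) = 0.693685, coefficient = 2
x_3 = 2.9375, f(x_3) = 0.202679, coefficient = 4
x_4 = 3.5000, f(x_4) = -0.350783, coefficient = 1

I ≈ (0.562500/3) × 6.680013 = 1.252502
Exact value: 1.251779
Error: 0.000723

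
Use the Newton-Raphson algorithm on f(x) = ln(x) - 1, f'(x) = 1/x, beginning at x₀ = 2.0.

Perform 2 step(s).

f(x) = ln(x) - 1
f'(x) = 1/x
x₀ = 2.0

Newton-Raphson formula: x_{n+1} = x_n - f(x_n)/f'(x_n)

Iteration 1:
  f(2.000000) = -0.306853
  f'(2.000000) = 0.500000
  x_1 = 2.000000 - (-0.306853)/0.500000 = 2.613706
Iteration 2:
  f(2.613706) = -0.039231
  f'(2.613706) = 0.382599
  x_2 = 2.613706 - (-0.039231)/0.382599 = 2.716244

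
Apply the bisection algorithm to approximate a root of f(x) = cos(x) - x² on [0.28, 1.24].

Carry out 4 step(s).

f(x) = cos(x) - x²
Initial interval: [0.28, 1.24]

Iteration 1:
  c_1 = (0.280000 + 1.240000)/2 = 0.760000
  f(c_1) = f(0.760000) = 0.147236
  f(a) × f(c) ≥ 0, new interval: [0.760000, 1.240000]
Iteration 2:
  c_2 = (0.760000 + 1.240000)/2 = 1.000000
  f(c_2) = f(1.000000) = -0.459698
  f(a) × f(c) < 0, new interval: [0.760000, 1.000000]
Iteration 3:
  c_3 = (0.760000 + 1.000000)/2 = 0.880000
  f(c_3) = f(0.880000) = -0.137249
  f(a) × f(c) < 0, new interval: [0.760000, 0.880000]
Iteration 4:
  c_4 = (0.760000 + 0.880000)/2 = 0.820000
  f(c_4) = f(0.820000) = 0.009821
  f(a) × f(c) ≥ 0, new interval: [0.820000, 0.880000]

After 4 iteration(s), the approximation is c_4 = 0.820000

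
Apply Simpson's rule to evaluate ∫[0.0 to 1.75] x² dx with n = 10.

f(x) = x²
a = 0.0, b = 1.75, n = 10
h = (b - a)/n = 0.175000

Simpson's rule: (h/3)[f(x₀) + 4f(x₁) + 2f(x₂) + ... + f(xₙ)]

x_0 = 0.0000, f(x_0) = 0.000000, coefficient = 1
x_1 = 0.1750, f(x_1) = 0.030625, coefficient = 4
x_2 = 0.3500, f(x_2) = 0.122500, coefficient = 2
x_3 = 0.5250, f(x_3) = 0.275625, coefficient = 4
x_4 = 0.7000, f(x_4) = 0.490000, coefficient = 2
x_5 = 0.8750, f(x_5) = 0.765625, coefficient = 4
x_6 = 1.0500, f(x_6) = 1.102500, coefficient = 2
x_7 = 1.2250, f(x_7) = 1.500625, coefficient = 4
x_8 = 1.4000, f(x_8) = 1.960000, coefficient = 2
x_9 = 1.5750, f(x_9) = 2.480625, coefficient = 4
x_10 = 1.7500, f(x_10) = 3.062500, coefficient = 1

I ≈ (0.175000/3) × 30.625000 = 1.786458
Exact value: 1.786458
Error: 0.000000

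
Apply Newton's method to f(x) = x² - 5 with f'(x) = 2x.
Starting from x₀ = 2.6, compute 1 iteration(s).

f(x) = x² - 5
f'(x) = 2x
x₀ = 2.6

Newton-Raphson formula: x_{n+1} = x_n - f(x_n)/f'(x_n)

Iteration 1:
  f(2.600000) = 1.760000
  f'(2.600000) = 5.200000
  x_1 = 2.600000 - 1.760000/5.200000 = 2.261538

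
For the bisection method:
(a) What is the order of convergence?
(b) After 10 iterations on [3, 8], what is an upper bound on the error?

(a) Bisection has linear (order 1) convergence; the error is halved each step.

(b) Error bound = (b-a)/2^n = (8 - 3)/2^{10}
    = 5/2^{10}

(a) 1 (linear); (b) error ≤ 4.88e-03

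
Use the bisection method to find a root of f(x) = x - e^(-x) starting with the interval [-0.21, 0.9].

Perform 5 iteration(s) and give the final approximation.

f(x) = x - e^(-x)
Initial interval: [-0.21, 0.9]

Iteration 1:
  c_1 = (-0.210000 + 0.900000)/2 = 0.345000
  f(c_1) = f(0.345000) = -0.363220
  f(a) × f(c) ≥ 0, new interval: [0.345000, 0.900000]
Iteration 2:
  c_2 = (0.345000 + 0.900000)/2 = 0.622500
  f(c_2) = f(0.622500) = 0.085899
  f(a) × f(c) < 0, new interval: [0.345000, 0.622500]
Iteration 3:
  c_3 = (0.345000 + 0.622500)/2 = 0.483750
  f(c_3) = f(0.483750) = -0.132717
  f(a) × f(c) ≥ 0, new interval: [0.483750, 0.622500]
Iteration 4:
  c_4 = (0.483750 + 0.622500)/2 = 0.553125
  f(c_4) = f(0.553125) = -0.022025
  f(a) × f(c) ≥ 0, new interval: [0.553125, 0.622500]
Iteration 5:
  c_5 = (0.553125 + 0.622500)/2 = 0.587813
  f(c_5) = f(0.587813) = 0.032271
  f(a) × f(c) < 0, new interval: [0.553125, 0.587813]

After 5 iteration(s), the approximation is c_5 = 0.587813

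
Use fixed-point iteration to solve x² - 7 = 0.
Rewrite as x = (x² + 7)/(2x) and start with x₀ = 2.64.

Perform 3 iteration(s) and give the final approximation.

Equation: x² - 7 = 0
Fixed-point form: x = (x² + 7)/(2x)
x₀ = 2.64

x_1 = g(2.640000) = 2.645758
x_2 = g(2.645758) = 2.645751
x_3 = g(2.645751) = 2.645751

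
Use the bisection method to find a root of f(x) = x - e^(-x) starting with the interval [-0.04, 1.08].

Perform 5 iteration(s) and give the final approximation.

f(x) = x - e^(-x)
Initial interval: [-0.04, 1.08]

Iteration 1:
  c_1 = (-0.040000 + 1.080000)/2 = 0.520000
  f(c_1) = f(0.520000) = -0.074521
  f(a) × f(c) ≥ 0, new interval: [0.520000, 1.080000]
Iteration 2:
  c_2 = (0.520000 + 1.080000)/2 = 0.800000
  f(c_2) = f(0.800000) = 0.350671
  f(a) × f(c) < 0, new interval: [0.520000, 0.800000]
Iteration 3:
  c_3 = (0.520000 + 0.800000)/2 = 0.660000
  f(c_3) = f(0.660000) = 0.143149
  f(a) × f(c) < 0, new interval: [0.520000, 0.660000]
Iteration 4:
  c_4 = (0.520000 + 0.660000)/2 = 0.590000
  f(c_4) = f(0.590000) = 0.035673
  f(a) × f(c) < 0, new interval: [0.520000, 0.590000]
Iteration 5:
  c_5 = (0.520000 + 0.590000)/2 = 0.555000
  f(c_5) = f(0.555000) = -0.019072
  f(a) × f(c) ≥ 0, new interval: [0.555000, 0.590000]

After 5 iteration(s), the approximation is c_5 = 0.555000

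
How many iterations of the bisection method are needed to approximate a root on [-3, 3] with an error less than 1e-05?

We need (b-a)/2^n ≤ 1e-05
(3 - (-3))/2^n ≤ 1e-05
6/2^n ≤ 1e-05
2^n ≥ 600000
n ≥ log₂(600000) = 19.19
n ≥ 20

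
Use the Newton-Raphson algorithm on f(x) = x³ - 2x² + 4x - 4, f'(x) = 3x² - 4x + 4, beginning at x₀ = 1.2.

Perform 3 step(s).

f(x) = x³ - 2x² + 4x - 4
f'(x) = 3x² - 4x + 4
x₀ = 1.2

Newton-Raphson formula: x_{n+1} = x_n - f(x_n)/f'(x_n)

Iteration 1:
  f(1.200000) = -0.352000
  f'(1.200000) = 3.520000
  x_1 = 1.200000 - (-0.352000)/3.520000 = 1.300000
Iteration 2:
  f(1.300000) = 0.017000
  f'(1.300000) = 3.870000
  x_2 = 1.300000 - 0.017000/3.870000 = 1.295607
Iteration 3:
  f(1.295607) = 0.000037
  f'(1.295607) = 3.853365
  x_3 = 1.295607 - 0.000037/3.853365 = 1.295598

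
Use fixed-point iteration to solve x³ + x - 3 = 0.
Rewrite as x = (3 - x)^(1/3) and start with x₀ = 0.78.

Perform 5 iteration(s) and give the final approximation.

Equation: x³ + x - 3 = 0
Fixed-point form: x = (3 - x)^(1/3)
x₀ = 0.78

x_1 = g(0.780000) = 1.304521
x_2 = g(1.304521) = 1.192424
x_3 = g(1.192424) = 1.218145
x_4 = g(1.218145) = 1.212339
x_5 = g(1.212339) = 1.213654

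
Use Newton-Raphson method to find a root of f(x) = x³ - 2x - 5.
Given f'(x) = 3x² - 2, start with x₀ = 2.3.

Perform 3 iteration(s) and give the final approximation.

f(x) = x³ - 2x - 5
f'(x) = 3x² - 2
x₀ = 2.3

Newton-Raphson formula: x_{n+1} = x_n - f(x_n)/f'(x_n)

Iteration 1:
  f(2.300000) = 2.567000
  f'(2.300000) = 13.870000
  x_1 = 2.300000 - 2.567000/13.870000 = 2.114924
Iteration 2:
  f(2.114924) = 0.230006
  f'(2.114924) = 11.418714
  x_2 = 2.114924 - 0.230006/11.418714 = 2.094781
Iteration 3:
  f(2.094781) = 0.002566
  f'(2.094781) = 11.164327
  x_3 = 2.094781 - 0.002566/11.164327 = 2.094552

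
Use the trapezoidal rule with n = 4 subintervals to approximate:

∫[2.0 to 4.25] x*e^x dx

f(x) = x*e^x
a = 2.0, b = 4.25, n = 4
h = (b - a)/n = 0.562500

Trapezoidal rule: (h/2)[f(x₀) + 2f(x₁) + 2f(x₂) + ... + f(xₙ)]

x_0 = 2.0000, f(x_0) = 14.778112, coefficient = 1
x_1 = 2.5625, f(x_1) = 33.231006, coefficient = 2
x_2 = 3.1250, f(x_2) = 71.124672, coefficient = 2
x_3 = 3.6875, f(x_3) = 147.296671, coefficient = 2
x_4 = 4.2500, f(x_4) = 297.948002, coefficient = 1

I ≈ (0.562500/2) × 816.030812 = 229.508666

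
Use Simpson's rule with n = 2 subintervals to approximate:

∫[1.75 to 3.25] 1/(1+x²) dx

f(x) = 1/(1+x²)
a = 1.75, b = 3.25, n = 2
h = (b - a)/n = 0.750000

Simpson's rule: (h/3)[f(x₀) + 4f(x₁) + 2f(x₂) + ... + f(xₙ)]

x_0 = 1.7500, f(x_0) = 0.246154, coefficient = 1
x_1 = 2.5000, f(x_1) = 0.137931, coefficient = 4
x_2 = 3.2500, f(x_2) = 0.086486, coefficient = 1

I ≈ (0.750000/3) × 0.884364 = 0.221091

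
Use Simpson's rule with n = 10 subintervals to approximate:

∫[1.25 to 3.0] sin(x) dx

f(x) = sin(x)
a = 1.25, b = 3.0, n = 10
h = (b - a)/n = 0.175000

Simpson's rule: (h/3)[f(x₀) + 4f(x₁) + 2f(x₂) + ... + f(xₙ)]

x_0 = 1.2500, f(x_0) = 0.948985, coefficient = 1
x_1 = 1.4250, f(x_1) = 0.989391, coefficient = 4
x_2 = 1.6000, f(x_2) = 0.999574, coefficient = 2
x_3 = 1.7750, f(x_3) = 0.979223, coefficient = 4
x_4 = 1.9500, f(x_4) = 0.928960, coefficient = 2
x_5 = 2.1250, f(x_5) = 0.850320, coefficient = 4
x_6 = 2.3000, f(x_6) = 0.745705, coefficient = 2
x_7 = 2.4750, f(x_7) = 0.618312, coefficient = 4
x_8 = 2.6500, f(x_8) = 0.472031, coefficient = 2
x_9 = 2.8250, f(x_9) = 0.311330, coefficient = 4
x_10 = 3.0000, f(x_10) = 0.141120, coefficient = 1

I ≈ (0.175000/3) × 22.376943 = 1.305322
Exact value: 1.305315
Error: 0.000007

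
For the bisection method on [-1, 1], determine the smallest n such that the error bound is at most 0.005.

We need (b-a)/2^n ≤ 0.005
(1 - (-1))/2^n ≤ 0.005
2/2^n ≤ 0.005
2^n ≥ 400
n ≥ log₂(400) = 8.64
n ≥ 9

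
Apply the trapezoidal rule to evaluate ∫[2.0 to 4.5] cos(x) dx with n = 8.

f(x) = cos(x)
a = 2.0, b = 4.5, n = 8
h = (b - a)/n = 0.312500

Trapezoidal rule: (h/2)[f(x₀) + 2f(x₁) + 2f(x₂) + ... + f(xₙ)]

x_0 = 2.0000, f(x_0) = -0.416147, coefficient = 1
x_1 = 2.3125, f(x_1) = -0.675545, coefficient = 2
x_2 = 2.6250, f(x_2) = -0.869507, coefficient = 2
x_3 = 2.9375, f(x_3) = -0.979245, coefficient = 2
x_4 = 3.2500, f(x_4) = -0.994130, coefficient = 2
x_5 = 3.5625, f(x_5) = -0.912719, coefficient = 2
x_6 = 3.8750, f(x_6) = -0.742898, coefficient = 2
x_7 = 4.1875, f(x_7) = -0.501117, coefficient = 2
x_8 = 4.5000, f(x_8) = -0.210796, coefficient = 1

I ≈ (0.312500/2) × -11.977264 = -1.871447
Exact value: -1.886828
Error: 0.015380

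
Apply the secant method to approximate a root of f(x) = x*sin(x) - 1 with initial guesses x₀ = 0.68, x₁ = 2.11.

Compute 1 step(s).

f(x) = x*sin(x) - 1
x₀ = 0.68, x₁ = 2.11

Secant formula: x_{n+1} = x_n - f(x_n)(x_n - x_{n-1})/(f(x_n) - f(x_{n-1}))

Iteration 1:
  f(0.680000) = -0.572421
  f(2.110000) = 0.810629
  x_2 = 2.110000 - 0.810629×(2.110000 - 0.680000)/(0.810629 - (-0.572421))
       = 1.271853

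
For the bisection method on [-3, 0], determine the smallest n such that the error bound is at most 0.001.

We need (b-a)/2^n ≤ 0.001
(0 - (-3))/2^n ≤ 0.001
3/2^n ≤ 0.001
2^n ≥ 3000
n ≥ log₂(3000) = 11.55
n ≥ 12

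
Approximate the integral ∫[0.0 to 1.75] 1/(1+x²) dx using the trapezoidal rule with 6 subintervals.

f(x) = 1/(1+x²)
a = 0.0, b = 1.75, n = 6
h = (b - a)/n = 0.291667

Trapezoidal rule: (h/2)[f(x₀) + 2f(x₁) + 2f(x₂) + ... + f(xₙ)]

x_0 = 0.0000, f(x_0) = 1.000000, coefficient = 1
x_1 = 0.2917, f(x_1) = 0.921600, coefficient = 2
x_2 = 0.5833, f(x_2) = 0.746114, coefficient = 2
x_3 = 0.8750, f(x_3) = 0.566372, coefficient = 2
x_4 = 1.1667, f(x_4) = 0.423529, coefficient = 2
x_5 = 1.4583, f(x_5) = 0.319822, coefficient = 2
x_6 = 1.7500, f(x_6) = 0.246154, coefficient = 1

I ≈ (0.291667/2) × 7.201029 = 1.050150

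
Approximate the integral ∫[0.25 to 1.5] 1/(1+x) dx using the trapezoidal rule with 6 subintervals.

f(x) = 1/(1+x)
a = 0.25, b = 1.5, n = 6
h = (b - a)/n = 0.208333

Trapezoidal rule: (h/2)[f(x₀) + 2f(x₁) + 2f(x₂) + ... + f(xₙ)]

x_0 = 0.2500, f(x_0) = 0.800000, coefficient = 1
x_1 = 0.4583, f(x_1) = 0.685714, coefficient = 2
x_2 = 0.6667, f(x_2) = 0.600000, coefficient = 2
x_3 = 0.8750, f(x_3) = 0.533333, coefficient = 2
x_4 = 1.0833, f(x_4) = 0.480000, coefficient = 2
x_5 = 1.2917, f(x_5) = 0.436364, coefficient = 2
x_6 = 1.5000, f(x_6) = 0.400000, coefficient = 1

I ≈ (0.208333/2) × 6.670823 = 0.694877
Exact value: 0.693147
Error: 0.001730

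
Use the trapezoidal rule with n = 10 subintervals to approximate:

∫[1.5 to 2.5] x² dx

f(x) = x²
a = 1.5, b = 2.5, n = 10
h = (b - a)/n = 0.100000

Trapezoidal rule: (h/2)[f(x₀) + 2f(x₁) + 2f(x₂) + ... + f(xₙ)]

x_0 = 1.5000, f(x_0) = 2.250000, coefficient = 1
x_1 = 1.6000, f(x_1) = 2.560000, coefficient = 2
x_2 = 1.7000, f(x_2) = 2.890000, coefficient = 2
x_3 = 1.8000, f(x_3) = 3.240000, coefficient = 2
x_4 = 1.9000, f(x_4) = 3.610000, coefficient = 2
x_5 = 2.0000, f(x_5) = 4.000000, coefficient = 2
x_6 = 2.1000, f(x_6) = 4.410000, coefficient = 2
x_7 = 2.2000, f(x_7) = 4.840000, coefficient = 2
x_8 = 2.3000, f(x_8) = 5.290000, coefficient = 2
x_9 = 2.4000, f(x_9) = 5.760000, coefficient = 2
x_10 = 2.5000, f(x_10) = 6.250000, coefficient = 1

I ≈ (0.100000/2) × 81.700000 = 4.085000
Exact value: 4.083333
Error: 0.001667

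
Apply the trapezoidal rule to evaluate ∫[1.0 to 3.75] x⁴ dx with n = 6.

f(x) = x⁴
a = 1.0, b = 3.75, n = 6
h = (b - a)/n = 0.458333

Trapezoidal rule: (h/2)[f(x₀) + 2f(x₁) + 2f(x₂) + ... + f(xₙ)]

x_0 = 1.0000, f(x_0) = 1.000000, coefficient = 1
x_1 = 1.4583, f(x_1) = 4.523006, coefficient = 2
x_2 = 1.9167, f(x_2) = 13.495419, coefficient = 2
x_3 = 2.3750, f(x_3) = 31.816650, coefficient = 2
x_4 = 2.8333, f(x_4) = 64.445216, coefficient = 2
x_5 = 3.2917, f(x_5) = 117.398730, coefficient = 2
x_6 = 3.7500, f(x_6) = 197.753906, coefficient = 1

I ≈ (0.458333/2) × 662.111949 = 151.733988
Exact value: 148.115430
Error: 3.618559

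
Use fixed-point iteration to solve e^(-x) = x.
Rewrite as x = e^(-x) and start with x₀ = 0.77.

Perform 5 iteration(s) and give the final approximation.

Equation: e^(-x) = x
Fixed-point form: x = e^(-x)
x₀ = 0.77

x_1 = g(0.770000) = 0.463013
x_2 = g(0.463013) = 0.629384
x_3 = g(0.629384) = 0.532920
x_4 = g(0.532920) = 0.586889
x_5 = g(0.586889) = 0.556055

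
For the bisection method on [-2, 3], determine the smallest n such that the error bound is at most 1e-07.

We need (b-a)/2^n ≤ 1e-07
(3 - (-2))/2^n ≤ 1e-07
5/2^n ≤ 1e-07
2^n ≥ 50000000
n ≥ log₂(50000000) = 25.58
n ≥ 26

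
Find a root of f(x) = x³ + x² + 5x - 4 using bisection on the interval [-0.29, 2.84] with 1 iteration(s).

f(x) = x³ + x² + 5x - 4
Initial interval: [-0.29, 2.84]

Iteration 1:
  c_1 = (-0.290000 + 2.840000)/2 = 1.275000
  f(c_1) = f(1.275000) = 6.073297
  f(a) × f(c) < 0, new interval: [-0.290000, 1.275000]

After 1 iteration(s), the approximation is c_1 = 1.275000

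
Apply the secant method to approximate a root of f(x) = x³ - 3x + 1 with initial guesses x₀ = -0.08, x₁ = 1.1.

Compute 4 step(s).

f(x) = x³ - 3x + 1
x₀ = -0.08, x₁ = 1.1

Secant formula: x_{n+1} = x_n - f(x_n)(x_n - x_{n-1})/(f(x_n) - f(x_{n-1}))

Iteration 1:
  f(-0.080000) = 1.239488
  f(1.100000) = -0.969000
  x_2 = 1.100000 - (-0.969000)×(1.100000 - (-0.080000))/(-0.969000 - 1.239488)
       = 0.582261
Iteration 2:
  f(1.100000) = -0.969000
  f(0.582261) = -0.549381
  x_3 = 0.582261 - (-0.549381)×(0.582261 - 1.100000)/(-0.549381 - (-0.969000))
       = -0.095581
Iteration 3:
  f(0.582261) = -0.549381
  f(-0.095581) = 1.285870
  x_4 = -0.095581 - 1.285870×(-0.095581 - 0.582261)/(1.285870 - (-0.549381))
       = 0.379350
Iteration 4:
  f(-0.095581) = 1.285870
  f(0.379350) = -0.083458
  x_5 = 0.379350 - (-0.083458)×(0.379350 - (-0.095581))/(-0.083458 - 1.285870)
       = 0.350403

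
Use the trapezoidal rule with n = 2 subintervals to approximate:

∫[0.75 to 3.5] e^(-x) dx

f(x) = e^(-x)
a = 0.75, b = 3.5, n = 2
h = (b - a)/n = 1.375000

Trapezoidal rule: (h/2)[f(x₀) + 2f(x₁) + 2f(x₂) + ... + f(xₙ)]

x_0 = 0.7500, f(x_0) = 0.472367, coefficient = 1
x_1 = 2.1250, f(x_1) = 0.119433, coefficient = 2
x_2 = 3.5000, f(x_2) = 0.030197, coefficient = 1

I ≈ (1.375000/2) × 0.741430 = 0.509733
Exact value: 0.442169
Error: 0.067564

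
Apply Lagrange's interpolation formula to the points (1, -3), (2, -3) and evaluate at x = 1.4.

Lagrange interpolation formula:
P(x) = Σ yᵢ × Lᵢ(x)
where Lᵢ(x) = Π_{j≠i} (x - xⱼ)/(xᵢ - xⱼ)

L_0(1.4) = (1.4 - 2)/(1 - 2) = 0.600000
L_1(1.4) = (1.4 - 1)/(2 - 1) = 0.400000

P(1.4) = (-3)×L_0(1.4) + (-3)×L_1(1.4)
P(1.4) = -3.000000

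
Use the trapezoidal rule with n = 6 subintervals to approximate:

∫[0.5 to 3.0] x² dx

f(x) = x²
a = 0.5, b = 3.0, n = 6
h = (b - a)/n = 0.416667

Trapezoidal rule: (h/2)[f(x₀) + 2f(x₁) + 2f(x₂) + ... + f(xₙ)]

x_0 = 0.5000, f(x_0) = 0.250000, coefficient = 1
x_1 = 0.9167, f(x_1) = 0.840278, coefficient = 2
x_2 = 1.3333, f(x_2) = 1.777778, coefficient = 2
x_3 = 1.7500, f(x_3) = 3.062500, coefficient = 2
x_4 = 2.1667, f(x_4) = 4.694444, coefficient = 2
x_5 = 2.5833, f(x_5) = 6.673611, coefficient = 2
x_6 = 3.0000, f(x_6) = 9.000000, coefficient = 1

I ≈ (0.416667/2) × 43.347222 = 9.030671
Exact value: 8.958333
Error: 0.072338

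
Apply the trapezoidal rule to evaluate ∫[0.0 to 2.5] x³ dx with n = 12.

f(x) = x³
a = 0.0, b = 2.5, n = 12
h = (b - a)/n = 0.208333

Trapezoidal rule: (h/2)[f(x₀) + 2f(x₁) + 2f(x₂) + ... + f(xₙ)]

x_0 = 0.0000, f(x_0) = 0.000000, coefficient = 1
x_1 = 0.2083, f(x_1) = 0.009042, coefficient = 2
x_2 = 0.4167, f(x_2) = 0.072338, coefficient = 2
x_3 = 0.6250, f(x_3) = 0.244141, coefficient = 2
x_4 = 0.8333, f(x_4) = 0.578704, coefficient = 2
x_5 = 1.0417, f(x_5) = 1.130281, coefficient = 2
x_6 = 1.2500, f(x_6) = 1.953125, coefficient = 2
x_7 = 1.4583, f(x_7) = 3.101490, coefficient = 2
x_8 = 1.6667, f(x_8) = 4.629630, coefficient = 2
x_9 = 1.8750, f(x_9) = 6.591797, coefficient = 2
x_10 = 2.0833, f(x_10) = 9.042245, coefficient = 2
x_11 = 2.2917, f(x_11) = 12.035229, coefficient = 2
x_12 = 2.5000, f(x_12) = 15.625000, coefficient = 1

I ≈ (0.208333/2) × 94.401042 = 9.833442
Exact value: 9.765625
Error: 0.067817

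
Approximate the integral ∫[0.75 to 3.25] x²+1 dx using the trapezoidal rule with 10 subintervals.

f(x) = x²+1
a = 0.75, b = 3.25, n = 10
h = (b - a)/n = 0.250000

Trapezoidal rule: (h/2)[f(x₀) + 2f(x₁) + 2f(x₂) + ... + f(xₙ)]

x_0 = 0.7500, f(x_0) = 1.562500, coefficient = 1
x_1 = 1.0000, f(x_1) = 2.000000, coefficient = 2
x_2 = 1.2500, f(x_2) = 2.562500, coefficient = 2
x_3 = 1.5000, f(x_3) = 3.250000, coefficient = 2
x_4 = 1.7500, f(x_4) = 4.062500, coefficient = 2
x_5 = 2.0000, f(x_5) = 5.000000, coefficient = 2
x_6 = 2.2500, f(x_6) = 6.062500, coefficient = 2
x_7 = 2.5000, f(x_7) = 7.250000, coefficient = 2
x_8 = 2.7500, f(x_8) = 8.562500, coefficient = 2
x_9 = 3.0000, f(x_9) = 10.000000, coefficient = 2
x_10 = 3.2500, f(x_10) = 11.562500, coefficient = 1

I ≈ (0.250000/2) × 110.625000 = 13.828125
Exact value: 13.802083
Error: 0.026042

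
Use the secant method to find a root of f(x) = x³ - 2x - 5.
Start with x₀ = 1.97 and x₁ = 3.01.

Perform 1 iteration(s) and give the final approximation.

f(x) = x³ - 2x - 5
x₀ = 1.97, x₁ = 3.01

Secant formula: x_{n+1} = x_n - f(x_n)(x_n - x_{n-1})/(f(x_n) - f(x_{n-1}))

Iteration 1:
  f(1.970000) = -1.294627
  f(3.010000) = 16.250901
  x_2 = 3.010000 - 16.250901×(3.010000 - 1.970000)/(16.250901 - (-1.294627))
       = 2.046738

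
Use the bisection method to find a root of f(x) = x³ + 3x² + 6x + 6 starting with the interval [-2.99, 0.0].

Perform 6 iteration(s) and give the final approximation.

f(x) = x³ + 3x² + 6x + 6
Initial interval: [-2.99, 0.0]

Iteration 1:
  c_1 = (-2.990000 + 0.000000)/2 = -1.495000
  f(c_1) = f(-1.495000) = 0.393713
  f(a) × f(c) < 0, new interval: [-2.990000, -1.495000]
Iteration 2:
  c_2 = (-2.990000 + (-1.495000))/2 = -2.242500
  f(c_2) = f(-2.242500) = -3.645679
  f(a) × f(c) ≥ 0, new interval: [-2.242500, -1.495000]
Iteration 3:
  c_3 = (-2.242500 + (-1.495000))/2 = -1.868750
  f(c_3) = f(-1.868750) = -1.261919
  f(a) × f(c) ≥ 0, new interval: [-1.868750, -1.495000]
Iteration 4:
  c_4 = (-1.868750 + (-1.495000))/2 = -1.681875
  f(c_4) = f(-1.681875) = -0.362665
  f(a) × f(c) ≥ 0, new interval: [-1.681875, -1.495000]
Iteration 5:
  c_5 = (-1.681875 + (-1.495000))/2 = -1.588438
  f(c_5) = f(-1.588438) = 0.030936
  f(a) × f(c) < 0, new interval: [-1.681875, -1.588438]
Iteration 6:
  c_6 = (-1.681875 + (-1.588438))/2 = -1.635156
  f(c_6) = f(-1.635156) = -0.161706
  f(a) × f(c) ≥ 0, new interval: [-1.635156, -1.588438]

After 6 iteration(s), the approximation is c_6 = -1.635156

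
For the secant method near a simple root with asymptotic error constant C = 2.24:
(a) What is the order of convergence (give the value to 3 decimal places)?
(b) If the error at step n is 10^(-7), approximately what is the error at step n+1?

(a) Secant method has superlinear convergence with order φ = (1+√5)/2 ≈ 1.618.
    This means |e_{n+1}| ≈ C|e_n|^1.618.

(b) With |e_n| = 10^(-7) and C = 2.24:
    |e_{n+1}| ≈ 2.24 × (10^(-7))^1.618 = 2.24 × 10^(-11.33)

(a) ≈ 1.618 (golden ratio); (b) |e_{n+1}| ≈ 1.057e-11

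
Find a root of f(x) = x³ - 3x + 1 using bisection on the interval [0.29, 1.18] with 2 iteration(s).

f(x) = x³ - 3x + 1
Initial interval: [0.29, 1.18]

Iteration 1:
  c_1 = (0.290000 + 1.180000)/2 = 0.735000
  f(c_1) = f(0.735000) = -0.807935
  f(a) × f(c) < 0, new interval: [0.290000, 0.735000]
Iteration 2:
  c_2 = (0.290000 + 0.735000)/2 = 0.512500
  f(c_2) = f(0.512500) = -0.402889
  f(a) × f(c) < 0, new interval: [0.290000, 0.512500]

After 2 iteration(s), the approximation is c_2 = 0.512500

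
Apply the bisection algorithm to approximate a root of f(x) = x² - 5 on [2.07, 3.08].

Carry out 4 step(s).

f(x) = x² - 5
Initial interval: [2.07, 3.08]

Iteration 1:
  c_1 = (2.070000 + 3.080000)/2 = 2.575000
  f(c_1) = f(2.575000) = 1.630625
  f(a) × f(c) < 0, new interval: [2.070000, 2.575000]
Iteration 2:
  c_2 = (2.070000 + 2.575000)/2 = 2.322500
  f(c_2) = f(2.322500) = 0.394006
  f(a) × f(c) < 0, new interval: [2.070000, 2.322500]
Iteration 3:
  c_3 = (2.070000 + 2.322500)/2 = 2.196250
  f(c_3) = f(2.196250) = -0.176486
  f(a) × f(c) ≥ 0, new interval: [2.196250, 2.322500]
Iteration 4:
  c_4 = (2.196250 + 2.322500)/2 = 2.259375
  f(c_4) = f(2.259375) = 0.104775
  f(a) × f(c) < 0, new interval: [2.196250, 2.259375]

After 4 iteration(s), the approximation is c_4 = 2.259375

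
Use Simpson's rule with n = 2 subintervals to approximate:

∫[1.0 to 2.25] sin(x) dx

f(x) = sin(x)
a = 1.0, b = 2.25, n = 2
h = (b - a)/n = 0.625000

Simpson's rule: (h/3)[f(x₀) + 4f(x₁) + 2f(x₂) + ... + f(xₙ)]

x_0 = 1.0000, f(x_0) = 0.841471, coefficient = 1
x_1 = 1.6250, f(x_1) = 0.998531, coefficient = 4
x_2 = 2.2500, f(x_2) = 0.778073, coefficient = 1

I ≈ (0.625000/3) × 5.613670 = 1.169514
Exact value: 1.168476
Error: 0.001039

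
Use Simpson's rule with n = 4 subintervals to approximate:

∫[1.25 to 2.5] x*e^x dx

f(x) = x*e^x
a = 1.25, b = 2.5, n = 4
h = (b - a)/n = 0.312500

Simpson's rule: (h/3)[f(x₀) + 4f(x₁) + 2f(x₂) + ... + f(xₙ)]

x_0 = 1.2500, f(x_0) = 4.362929, coefficient = 1
x_1 = 1.5625, f(x_1) = 7.454271, coefficient = 4
x_2 = 1.8750, f(x_2) = 12.226536, coefficient = 2
x_3 = 2.1875, f(x_3) = 19.496975, coefficient = 4
x_4 = 2.5000, f(x_4) = 30.456235, coefficient = 1

I ≈ (0.312500/3) × 167.077219 = 17.403877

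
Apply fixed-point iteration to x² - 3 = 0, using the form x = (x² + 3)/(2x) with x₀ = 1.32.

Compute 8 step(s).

Equation: x² - 3 = 0
Fixed-point form: x = (x² + 3)/(2x)
x₀ = 1.32

x_1 = g(1.320000) = 1.796364
x_2 = g(1.796364) = 1.733202
x_3 = g(1.733202) = 1.732051
x_4 = g(1.732051) = 1.732051
x_5 = g(1.732051) = 1.732051
x_6 = g(1.732051) = 1.732051
x_7 = g(1.732051) = 1.732051
x_8 = g(1.732051) = 1.732051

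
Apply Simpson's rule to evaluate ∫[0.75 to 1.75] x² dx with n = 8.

f(x) = x²
a = 0.75, b = 1.75, n = 8
h = (b - a)/n = 0.125000

Simpson's rule: (h/3)[f(x₀) + 4f(x₁) + 2f(x₂) + ... + f(xₙ)]

x_0 = 0.7500, f(x_0) = 0.562500, coefficient = 1
x_1 = 0.8750, f(x_1) = 0.765625, coefficient = 4
x_2 = 1.0000, f(x_2) = 1.000000, coefficient = 2
x_3 = 1.1250, f(x_3) = 1.265625, coefficient = 4
x_4 = 1.2500, f(x_4) = 1.562500, coefficient = 2
x_5 = 1.3750, f(x_5) = 1.890625, coefficient = 4
x_6 = 1.5000, f(x_6) = 2.250000, coefficient = 2
x_7 = 1.6250, f(x_7) = 2.640625, coefficient = 4
x_8 = 1.7500, f(x_8) = 3.062500, coefficient = 1

I ≈ (0.125000/3) × 39.500000 = 1.645833
Exact value: 1.645833
Error: 0.000000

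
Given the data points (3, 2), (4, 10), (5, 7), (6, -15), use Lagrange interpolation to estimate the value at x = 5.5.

Lagrange interpolation formula:
P(x) = Σ yᵢ × Lᵢ(x)
where Lᵢ(x) = Π_{j≠i} (x - xⱼ)/(xᵢ - xⱼ)

L_0(5.5) = (5.5 - 4)/(3 - 4) × (5.5 - 5)/(3 - 5) × (5.5 - 6)/(3 - 6) = 0.062500
L_1(5.5) = (5.5 - 3)/(4 - 3) × (5.5 - 5)/(4 - 5) × (5.5 - 6)/(4 - 6) = -0.312500
L_2(5.5) = (5.5 - 3)/(5 - 3) × (5.5 - 4)/(5 - 4) × (5.5 - 6)/(5 - 6) = 0.937500
L_3(5.5) = (5.5 - 3)/(6 - 3) × (5.5 - 4)/(6 - 4) × (5.5 - 5)/(6 - 5) = 0.312500

P(5.5) = 2×L_0(5.5) + 10×L_1(5.5) + 7×L_2(5.5) + (-15)×L_3(5.5)
P(5.5) = -1.125000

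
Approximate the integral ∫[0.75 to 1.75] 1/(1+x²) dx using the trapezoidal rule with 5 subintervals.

f(x) = 1/(1+x²)
a = 0.75, b = 1.75, n = 5
h = (b - a)/n = 0.200000

Trapezoidal rule: (h/2)[f(x₀) + 2f(x₁) + 2f(x₂) + ... + f(xₙ)]

x_0 = 0.7500, f(x_0) = 0.640000, coefficient = 1
x_1 = 0.9500, f(x_1) = 0.525624, coefficient = 2
x_2 = 1.1500, f(x_2) = 0.430571, coefficient = 2
x_3 = 1.3500, f(x_3) = 0.354296, coefficient = 2
x_4 = 1.5500, f(x_4) = 0.293902, coefficient = 2
x_5 = 1.7500, f(x_5) = 0.246154, coefficient = 1

I ≈ (0.200000/2) × 4.094938 = 0.409494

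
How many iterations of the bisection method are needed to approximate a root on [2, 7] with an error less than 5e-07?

We need (b-a)/2^n ≤ 5e-07
(7 - 2)/2^n ≤ 5e-07
5/2^n ≤ 5e-07
2^n ≥ 10000000
n ≥ log₂(10000000) = 23.25
n ≥ 24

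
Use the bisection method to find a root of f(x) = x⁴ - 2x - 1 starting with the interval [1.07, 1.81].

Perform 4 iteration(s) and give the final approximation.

f(x) = x⁴ - 2x - 1
Initial interval: [1.07, 1.81]

Iteration 1:
  c_1 = (1.070000 + 1.810000)/2 = 1.440000
  f(c_1) = f(1.440000) = 0.419817
  f(a) × f(c) < 0, new interval: [1.070000, 1.440000]
Iteration 2:
  c_2 = (1.070000 + 1.440000)/2 = 1.255000
  f(c_2) = f(1.255000) = -1.029296
  f(a) × f(c) ≥ 0, new interval: [1.255000, 1.440000]
Iteration 3:
  c_3 = (1.255000 + 1.440000)/2 = 1.347500
  f(c_3) = f(1.347500) = -0.398029
  f(a) × f(c) ≥ 0, new interval: [1.347500, 1.440000]
Iteration 4:
  c_4 = (1.347500 + 1.440000)/2 = 1.393750
  f(c_4) = f(1.393750) = -0.014042
  f(a) × f(c) ≥ 0, new interval: [1.393750, 1.440000]

After 4 iteration(s), the approximation is c_4 = 1.393750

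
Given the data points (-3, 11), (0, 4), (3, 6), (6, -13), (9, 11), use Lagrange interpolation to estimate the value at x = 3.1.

Lagrange interpolation formula:
P(x) = Σ yᵢ × Lᵢ(x)
where Lᵢ(x) = Π_{j≠i} (x - xⱼ)/(xᵢ - xⱼ)

L_0(3.1) = (3.1 - 0)/(-3 - 0) × (3.1 - 3)/(-3 - 3) × (3.1 - 6)/(-3 - 6) × (3.1 - 9)/(-3 - 9) = 0.002728
L_1(3.1) = (3.1 - (-3))/(0 - (-3)) × (3.1 - 3)/(0 - 3) × (3.1 - 6)/(0 - 6) × (3.1 - 9)/(0 - 9) = -0.021476
L_2(3.1) = (3.1 - (-3))/(3 - (-3)) × (3.1 - 0)/(3 - 0) × (3.1 - 6)/(3 - 6) × (3.1 - 9)/(3 - 9) = 0.998611
L_3(3.1) = (3.1 - (-3))/(6 - (-3)) × (3.1 - 0)/(6 - 0) × (3.1 - 3)/(6 - 3) × (3.1 - 9)/(6 - 9) = 0.022957
L_4(3.1) = (3.1 - (-3))/(9 - (-3)) × (3.1 - 0)/(9 - 0) × (3.1 - 3)/(9 - 3) × (3.1 - 6)/(9 - 6) = -0.002821

P(3.1) = 11×L_0(3.1) + 4×L_1(3.1) + 6×L_2(3.1) + (-13)×L_3(3.1) + 11×L_4(3.1)
P(3.1) = 5.606313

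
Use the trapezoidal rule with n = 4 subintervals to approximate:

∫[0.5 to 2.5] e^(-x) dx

f(x) = e^(-x)
a = 0.5, b = 2.5, n = 4
h = (b - a)/n = 0.500000

Trapezoidal rule: (h/2)[f(x₀) + 2f(x₁) + 2f(x₂) + ... + f(xₙ)]

x_0 = 0.5000, f(x_0) = 0.606531, coefficient = 1
x_1 = 1.0000, f(x_1) = 0.367879, coefficient = 2
x_2 = 1.5000, f(x_2) = 0.223130, coefficient = 2
x_3 = 2.0000, f(x_3) = 0.135335, coefficient = 2
x_4 = 2.5000, f(x_4) = 0.082085, coefficient = 1

I ≈ (0.500000/2) × 2.141305 = 0.535326
Exact value: 0.524446
Error: 0.010881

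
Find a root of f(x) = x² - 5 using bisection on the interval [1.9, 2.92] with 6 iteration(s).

f(x) = x² - 5
Initial interval: [1.9, 2.92]

Iteration 1:
  c_1 = (1.900000 + 2.920000)/2 = 2.410000
  f(c_1) = f(2.410000) = 0.808100
  f(a) × f(c) < 0, new interval: [1.900000, 2.410000]
Iteration 2:
  c_2 = (1.900000 + 2.410000)/2 = 2.155000
  f(c_2) = f(2.155000) = -0.355975
  f(a) × f(c) ≥ 0, new interval: [2.155000, 2.410000]
Iteration 3:
  c_3 = (2.155000 + 2.410000)/2 = 2.282500
  f(c_3) = f(2.282500) = 0.209806
  f(a) × f(c) < 0, new interval: [2.155000, 2.282500]
Iteration 4:
  c_4 = (2.155000 + 2.282500)/2 = 2.218750
  f(c_4) = f(2.218750) = -0.077148
  f(a) × f(c) ≥ 0, new interval: [2.218750, 2.282500]
Iteration 5:
  c_5 = (2.218750 + 2.282500)/2 = 2.250625
  f(c_5) = f(2.250625) = 0.065313
  f(a) × f(c) < 0, new interval: [2.218750, 2.250625]
Iteration 6:
  c_6 = (2.218750 + 2.250625)/2 = 2.234688
  f(c_6) = f(2.234688) = -0.006172
  f(a) × f(c) ≥ 0, new interval: [2.234688, 2.250625]

After 6 iteration(s), the approximation is c_6 = 2.234688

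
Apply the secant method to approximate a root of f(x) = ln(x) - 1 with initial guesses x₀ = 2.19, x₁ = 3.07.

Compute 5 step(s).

f(x) = ln(x) - 1
x₀ = 2.19, x₁ = 3.07

Secant formula: x_{n+1} = x_n - f(x_n)(x_n - x_{n-1})/(f(x_n) - f(x_{n-1}))

Iteration 1:
  f(2.190000) = -0.216098
  f(3.070000) = 0.121678
  x_2 = 3.070000 - 0.121678×(3.070000 - 2.190000)/(0.121678 - (-0.216098))
       = 2.752996
Iteration 2:
  f(3.070000) = 0.121678
  f(2.752996) = 0.012690
  x_3 = 2.752996 - 0.012690×(2.752996 - 3.070000)/(0.012690 - 0.121678)
       = 2.716086
Iteration 3:
  f(2.752996) = 0.012690
  f(2.716086) = -0.000808
  x_4 = 2.716086 - (-0.000808)×(2.716086 - 2.752996)/(-0.000808 - 0.012690)
       = 2.718296
Iteration 4:
  f(2.716086) = -0.000808
  f(2.718296) = 0.000005
  x_5 = 2.718296 - 0.000005×(2.718296 - 2.716086)/(0.000005 - (-0.000808))
       = 2.718282
Iteration 5:
  f(2.718296) = 0.000005
  f(2.718282) = 0.000000
  x_6 = 2.718282 - 0.000000×(2.718282 - 2.718296)/(0.000000 - 0.000005)
       = 2.718282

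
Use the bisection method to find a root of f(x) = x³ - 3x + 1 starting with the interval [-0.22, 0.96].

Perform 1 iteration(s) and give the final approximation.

f(x) = x³ - 3x + 1
Initial interval: [-0.22, 0.96]

Iteration 1:
  c_1 = (-0.220000 + 0.960000)/2 = 0.370000
  f(c_1) = f(0.370000) = -0.059347
  f(a) × f(c) < 0, new interval: [-0.220000, 0.370000]

After 1 iteration(s), the approximation is c_1 = 0.370000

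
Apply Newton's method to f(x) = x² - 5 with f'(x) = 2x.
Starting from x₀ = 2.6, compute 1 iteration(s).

f(x) = x² - 5
f'(x) = 2x
x₀ = 2.6

Newton-Raphson formula: x_{n+1} = x_n - f(x_n)/f'(x_n)

Iteration 1:
  f(2.600000) = 1.760000
  f'(2.600000) = 5.200000
  x_1 = 2.600000 - 1.760000/5.200000 = 2.261538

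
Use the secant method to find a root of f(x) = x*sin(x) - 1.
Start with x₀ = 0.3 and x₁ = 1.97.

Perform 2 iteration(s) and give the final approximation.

f(x) = x*sin(x) - 1
x₀ = 0.3, x₁ = 1.97

Secant formula: x_{n+1} = x_n - f(x_n)(x_n - x_{n-1})/(f(x_n) - f(x_{n-1}))

Iteration 1:
  f(0.300000) = -0.911344
  f(1.970000) = 0.815100
  x_2 = 1.970000 - 0.815100×(1.970000 - 0.300000)/(0.815100 - (-0.911344))
       = 1.181548
Iteration 2:
  f(1.970000) = 0.815100
  f(1.181548) = 0.093162
  x_3 = 1.181548 - 0.093162×(1.181548 - 1.970000)/(0.093162 - 0.815100)
       = 1.079803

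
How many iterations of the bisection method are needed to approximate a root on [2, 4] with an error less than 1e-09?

We need (b-a)/2^n ≤ 1e-09
(4 - 2)/2^n ≤ 1e-09
2/2^n ≤ 1e-09
2^n ≥ 2000000000
n ≥ log₂(2000000000) = 30.90
n ≥ 31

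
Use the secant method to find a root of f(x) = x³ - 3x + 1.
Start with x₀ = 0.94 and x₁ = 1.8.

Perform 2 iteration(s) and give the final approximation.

f(x) = x³ - 3x + 1
x₀ = 0.94, x₁ = 1.8

Secant formula: x_{n+1} = x_n - f(x_n)(x_n - x_{n-1})/(f(x_n) - f(x_{n-1}))

Iteration 1:
  f(0.940000) = -0.989416
  f(1.800000) = 1.432000
  x_2 = 1.800000 - 1.432000×(1.800000 - 0.940000)/(1.432000 - (-0.989416))
       = 1.291405
Iteration 2:
  f(1.800000) = 1.432000
  f(1.291405) = -0.720504
  x_3 = 1.291405 - (-0.720504)×(1.291405 - 1.800000)/(-0.720504 - 1.432000)
       = 1.461646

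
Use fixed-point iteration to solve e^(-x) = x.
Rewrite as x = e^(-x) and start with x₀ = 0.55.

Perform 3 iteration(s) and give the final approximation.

Equation: e^(-x) = x
Fixed-point form: x = e^(-x)
x₀ = 0.55

x_1 = g(0.550000) = 0.576950
x_2 = g(0.576950) = 0.561609
x_3 = g(0.561609) = 0.570291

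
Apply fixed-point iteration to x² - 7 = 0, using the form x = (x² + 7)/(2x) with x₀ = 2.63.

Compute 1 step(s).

Equation: x² - 7 = 0
Fixed-point form: x = (x² + 7)/(2x)
x₀ = 2.63

x_1 = g(2.630000) = 2.645798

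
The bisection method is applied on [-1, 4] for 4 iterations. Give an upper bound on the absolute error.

Bisection error bound: |error| ≤ (b-a)/2^n
|error| ≤ (4 - (-1))/2^4 = 5/2^4
|error| ≤ 0.3125000000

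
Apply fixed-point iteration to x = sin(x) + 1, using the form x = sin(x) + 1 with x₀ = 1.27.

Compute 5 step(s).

Equation: x = sin(x) + 1
Fixed-point form: x = sin(x) + 1
x₀ = 1.27

x_1 = g(1.270000) = 1.955101
x_2 = g(1.955101) = 1.927059
x_3 = g(1.927059) = 1.937207
x_4 = g(1.937207) = 1.933619
x_5 = g(1.933619) = 1.934899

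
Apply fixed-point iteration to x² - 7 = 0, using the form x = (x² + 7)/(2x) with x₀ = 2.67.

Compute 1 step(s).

Equation: x² - 7 = 0
Fixed-point form: x = (x² + 7)/(2x)
x₀ = 2.67

x_1 = g(2.670000) = 2.645861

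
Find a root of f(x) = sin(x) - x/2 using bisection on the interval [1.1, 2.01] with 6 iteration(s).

f(x) = sin(x) - x/2
Initial interval: [1.1, 2.01]

Iteration 1:
  c_1 = (1.100000 + 2.010000)/2 = 1.555000
  f(c_1) = f(1.555000) = 0.222375
  f(a) × f(c) ≥ 0, new interval: [1.555000, 2.010000]
Iteration 2:
  c_2 = (1.555000 + 2.010000)/2 = 1.782500
  f(c_2) = f(1.782500) = 0.086424
  f(a) × f(c) ≥ 0, new interval: [1.782500, 2.010000]
Iteration 3:
  c_3 = (1.782500 + 2.010000)/2 = 1.896250
  f(c_3) = f(1.896250) = -0.000619
  f(a) × f(c) < 0, new interval: [1.782500, 1.896250]
Iteration 4:
  c_4 = (1.782500 + 1.896250)/2 = 1.839375
  f(c_4) = f(1.839375) = 0.044462
  f(a) × f(c) ≥ 0, new interval: [1.839375, 1.896250]
Iteration 5:
  c_5 = (1.839375 + 1.896250)/2 = 1.867812
  f(c_5) = f(1.867812) = 0.022308
  f(a) × f(c) ≥ 0, new interval: [1.867812, 1.896250]
Iteration 6:
  c_6 = (1.867812 + 1.896250)/2 = 1.882031
  f(c_6) = f(1.882031) = 0.010940
  f(a) × f(c) ≥ 0, new interval: [1.882031, 1.896250]

After 6 iteration(s), the approximation is c_6 = 1.882031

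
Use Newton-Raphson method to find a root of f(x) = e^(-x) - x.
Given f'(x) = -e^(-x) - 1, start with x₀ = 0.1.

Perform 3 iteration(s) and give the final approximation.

f(x) = e^(-x) - x
f'(x) = -e^(-x) - 1
x₀ = 0.1

Newton-Raphson formula: x_{n+1} = x_n - f(x_n)/f'(x_n)

Iteration 1:
  f(0.100000) = 0.804837
  f'(0.100000) = -1.904837
  x_1 = 0.100000 - 0.804837/(-1.904837) = 0.522523
Iteration 2:
  f(0.522523) = 0.070500
  f'(0.522523) = -1.593023
  x_2 = 0.522523 - 0.070500/(-1.593023) = 0.566778
Iteration 3:
  f(0.566778) = 0.000572
  f'(0.566778) = -1.567350
  x_3 = 0.566778 - 0.000572/(-1.567350) = 0.567143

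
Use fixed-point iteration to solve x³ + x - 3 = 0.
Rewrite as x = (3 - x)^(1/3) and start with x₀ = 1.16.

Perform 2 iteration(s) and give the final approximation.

Equation: x³ + x - 3 = 0
Fixed-point form: x = (3 - x)^(1/3)
x₀ = 1.16

x_1 = g(1.160000) = 1.225385
x_2 = g(1.225385) = 1.210695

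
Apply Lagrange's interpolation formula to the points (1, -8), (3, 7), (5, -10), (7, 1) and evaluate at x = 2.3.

Lagrange interpolation formula:
P(x) = Σ yᵢ × Lᵢ(x)
where Lᵢ(x) = Π_{j≠i} (x - xⱼ)/(xᵢ - xⱼ)

L_0(2.3) = (2.3 - 3)/(1 - 3) × (2.3 - 5)/(1 - 5) × (2.3 - 7)/(1 - 7) = 0.185063
L_1(2.3) = (2.3 - 1)/(3 - 1) × (2.3 - 5)/(3 - 5) × (2.3 - 7)/(3 - 7) = 1.031062
L_2(2.3) = (2.3 - 1)/(5 - 1) × (2.3 - 3)/(5 - 3) × (2.3 - 7)/(5 - 7) = -0.267313
L_3(2.3) = (2.3 - 1)/(7 - 1) × (2.3 - 3)/(7 - 3) × (2.3 - 5)/(7 - 5) = 0.051188

P(2.3) = (-8)×L_0(2.3) + 7×L_1(2.3) + (-10)×L_2(2.3) + 1×L_3(2.3)
P(2.3) = 8.461250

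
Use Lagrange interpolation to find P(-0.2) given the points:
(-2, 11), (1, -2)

Lagrange interpolation formula:
P(x) = Σ yᵢ × Lᵢ(x)
where Lᵢ(x) = Π_{j≠i} (x - xⱼ)/(xᵢ - xⱼ)

L_0(-0.2) = (-0.2 - 1)/(-2 - 1) = 0.400000
L_1(-0.2) = (-0.2 - (-2))/(1 - (-2)) = 0.600000

P(-0.2) = 11×L_0(-0.2) + (-2)×L_1(-0.2)
P(-0.2) = 3.200000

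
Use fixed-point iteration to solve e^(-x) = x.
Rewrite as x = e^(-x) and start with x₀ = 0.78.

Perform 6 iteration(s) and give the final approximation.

Equation: e^(-x) = x
Fixed-point form: x = e^(-x)
x₀ = 0.78

x_1 = g(0.780000) = 0.458406
x_2 = g(0.458406) = 0.632291
x_3 = g(0.632291) = 0.531373
x_4 = g(0.531373) = 0.587797
x_5 = g(0.587797) = 0.555550
x_6 = g(0.555550) = 0.573757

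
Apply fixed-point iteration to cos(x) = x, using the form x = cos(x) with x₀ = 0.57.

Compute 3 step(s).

Equation: cos(x) = x
Fixed-point form: x = cos(x)
x₀ = 0.57

x_1 = g(0.570000) = 0.841901
x_2 = g(0.841901) = 0.666046
x_3 = g(0.666046) = 0.786271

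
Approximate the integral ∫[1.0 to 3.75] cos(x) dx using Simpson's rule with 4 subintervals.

f(x) = cos(x)
a = 1.0, b = 3.75, n = 4
h = (b - a)/n = 0.687500

Simpson's rule: (h/3)[f(x₀) + 4f(x₁) + 2f(x₂) + ... + f(xₙ)]

x_0 = 1.0000, f(x_0) = 0.540302, coefficient = 1
x_1 = 1.6875, f(x_1) = -0.116439, coefficient = 4
x_2 = 2.3750, f(x_2) = -0.720278, coefficient = 2
x_3 = 3.0625, f(x_3) = -0.996874, coefficient = 4
x_4 = 3.7500, f(x_4) = -0.820559, coefficient = 1

I ≈ (0.687500/3) × -6.174065 = -1.414890
Exact value: -1.413032
Error: 0.001858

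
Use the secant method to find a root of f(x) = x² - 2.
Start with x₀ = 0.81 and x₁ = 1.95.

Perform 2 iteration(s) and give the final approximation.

f(x) = x² - 2
x₀ = 0.81, x₁ = 1.95

Secant formula: x_{n+1} = x_n - f(x_n)(x_n - x_{n-1})/(f(x_n) - f(x_{n-1}))

Iteration 1:
  f(0.810000) = -1.343900
  f(1.950000) = 1.802500
  x_2 = 1.950000 - 1.802500×(1.950000 - 0.810000)/(1.802500 - (-1.343900))
       = 1.296920
Iteration 2:
  f(1.950000) = 1.802500
  f(1.296920) = -0.317998
  x_3 = 1.296920 - (-0.317998)×(1.296920 - 1.950000)/(-0.317998 - 1.802500)
       = 1.394859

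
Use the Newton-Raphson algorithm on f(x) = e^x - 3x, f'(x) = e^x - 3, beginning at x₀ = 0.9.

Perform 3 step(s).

f(x) = e^x - 3x
f'(x) = e^x - 3
x₀ = 0.9

Newton-Raphson formula: x_{n+1} = x_n - f(x_n)/f'(x_n)

Iteration 1:
  f(0.900000) = -0.240397
  f'(0.900000) = -0.540397
  x_1 = 0.900000 - (-0.240397)/(-0.540397) = 0.455148
Iteration 2:
  f(0.455148) = 0.210963
  f'(0.455148) = -1.423594
  x_2 = 0.455148 - 0.210963/(-1.423594) = 0.603338
Iteration 3:
  f(0.603338) = 0.018197
  f'(0.603338) = -1.171788
  x_3 = 0.603338 - 0.018197/(-1.171788) = 0.618867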